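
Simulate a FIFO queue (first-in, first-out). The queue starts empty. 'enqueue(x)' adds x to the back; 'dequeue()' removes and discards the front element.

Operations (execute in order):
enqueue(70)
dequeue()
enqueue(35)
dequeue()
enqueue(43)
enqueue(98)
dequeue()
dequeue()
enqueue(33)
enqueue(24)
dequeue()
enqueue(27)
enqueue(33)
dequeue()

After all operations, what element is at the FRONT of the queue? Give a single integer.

enqueue(70): queue = [70]
dequeue(): queue = []
enqueue(35): queue = [35]
dequeue(): queue = []
enqueue(43): queue = [43]
enqueue(98): queue = [43, 98]
dequeue(): queue = [98]
dequeue(): queue = []
enqueue(33): queue = [33]
enqueue(24): queue = [33, 24]
dequeue(): queue = [24]
enqueue(27): queue = [24, 27]
enqueue(33): queue = [24, 27, 33]
dequeue(): queue = [27, 33]

Answer: 27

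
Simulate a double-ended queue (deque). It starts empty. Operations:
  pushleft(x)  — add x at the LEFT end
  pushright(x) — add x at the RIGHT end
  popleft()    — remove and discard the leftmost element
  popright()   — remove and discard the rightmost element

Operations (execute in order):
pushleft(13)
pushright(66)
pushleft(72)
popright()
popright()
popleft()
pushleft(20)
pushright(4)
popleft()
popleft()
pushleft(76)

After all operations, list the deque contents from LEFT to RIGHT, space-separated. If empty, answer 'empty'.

Answer: 76

Derivation:
pushleft(13): [13]
pushright(66): [13, 66]
pushleft(72): [72, 13, 66]
popright(): [72, 13]
popright(): [72]
popleft(): []
pushleft(20): [20]
pushright(4): [20, 4]
popleft(): [4]
popleft(): []
pushleft(76): [76]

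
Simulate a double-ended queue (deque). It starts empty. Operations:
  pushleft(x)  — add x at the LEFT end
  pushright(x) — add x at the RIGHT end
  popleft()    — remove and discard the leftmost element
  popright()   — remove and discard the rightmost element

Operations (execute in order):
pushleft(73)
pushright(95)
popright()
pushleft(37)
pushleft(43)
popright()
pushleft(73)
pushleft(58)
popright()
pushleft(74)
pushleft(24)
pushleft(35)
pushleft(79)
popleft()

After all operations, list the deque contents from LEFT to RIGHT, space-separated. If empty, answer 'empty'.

Answer: 35 24 74 58 73 43

Derivation:
pushleft(73): [73]
pushright(95): [73, 95]
popright(): [73]
pushleft(37): [37, 73]
pushleft(43): [43, 37, 73]
popright(): [43, 37]
pushleft(73): [73, 43, 37]
pushleft(58): [58, 73, 43, 37]
popright(): [58, 73, 43]
pushleft(74): [74, 58, 73, 43]
pushleft(24): [24, 74, 58, 73, 43]
pushleft(35): [35, 24, 74, 58, 73, 43]
pushleft(79): [79, 35, 24, 74, 58, 73, 43]
popleft(): [35, 24, 74, 58, 73, 43]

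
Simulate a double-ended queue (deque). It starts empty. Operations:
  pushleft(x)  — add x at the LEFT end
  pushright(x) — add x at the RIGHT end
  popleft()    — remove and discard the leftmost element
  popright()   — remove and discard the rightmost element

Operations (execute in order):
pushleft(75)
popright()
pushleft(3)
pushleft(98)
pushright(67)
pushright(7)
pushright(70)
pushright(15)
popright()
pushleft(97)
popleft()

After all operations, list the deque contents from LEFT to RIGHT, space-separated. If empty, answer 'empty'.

Answer: 98 3 67 7 70

Derivation:
pushleft(75): [75]
popright(): []
pushleft(3): [3]
pushleft(98): [98, 3]
pushright(67): [98, 3, 67]
pushright(7): [98, 3, 67, 7]
pushright(70): [98, 3, 67, 7, 70]
pushright(15): [98, 3, 67, 7, 70, 15]
popright(): [98, 3, 67, 7, 70]
pushleft(97): [97, 98, 3, 67, 7, 70]
popleft(): [98, 3, 67, 7, 70]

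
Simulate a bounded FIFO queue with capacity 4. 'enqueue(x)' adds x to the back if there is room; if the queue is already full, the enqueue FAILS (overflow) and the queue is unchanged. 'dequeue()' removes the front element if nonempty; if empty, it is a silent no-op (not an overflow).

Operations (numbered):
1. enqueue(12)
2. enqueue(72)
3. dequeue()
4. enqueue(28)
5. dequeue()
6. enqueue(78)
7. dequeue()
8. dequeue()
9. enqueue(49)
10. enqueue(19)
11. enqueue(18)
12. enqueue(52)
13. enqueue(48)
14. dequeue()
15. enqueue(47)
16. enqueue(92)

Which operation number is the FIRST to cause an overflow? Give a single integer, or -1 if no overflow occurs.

Answer: 13

Derivation:
1. enqueue(12): size=1
2. enqueue(72): size=2
3. dequeue(): size=1
4. enqueue(28): size=2
5. dequeue(): size=1
6. enqueue(78): size=2
7. dequeue(): size=1
8. dequeue(): size=0
9. enqueue(49): size=1
10. enqueue(19): size=2
11. enqueue(18): size=3
12. enqueue(52): size=4
13. enqueue(48): size=4=cap → OVERFLOW (fail)
14. dequeue(): size=3
15. enqueue(47): size=4
16. enqueue(92): size=4=cap → OVERFLOW (fail)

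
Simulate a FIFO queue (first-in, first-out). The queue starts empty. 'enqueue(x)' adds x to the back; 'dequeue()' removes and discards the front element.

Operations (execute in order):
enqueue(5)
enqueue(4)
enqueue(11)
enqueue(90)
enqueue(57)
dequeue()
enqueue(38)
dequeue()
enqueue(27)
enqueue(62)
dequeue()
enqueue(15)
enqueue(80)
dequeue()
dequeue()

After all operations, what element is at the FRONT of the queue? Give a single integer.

Answer: 38

Derivation:
enqueue(5): queue = [5]
enqueue(4): queue = [5, 4]
enqueue(11): queue = [5, 4, 11]
enqueue(90): queue = [5, 4, 11, 90]
enqueue(57): queue = [5, 4, 11, 90, 57]
dequeue(): queue = [4, 11, 90, 57]
enqueue(38): queue = [4, 11, 90, 57, 38]
dequeue(): queue = [11, 90, 57, 38]
enqueue(27): queue = [11, 90, 57, 38, 27]
enqueue(62): queue = [11, 90, 57, 38, 27, 62]
dequeue(): queue = [90, 57, 38, 27, 62]
enqueue(15): queue = [90, 57, 38, 27, 62, 15]
enqueue(80): queue = [90, 57, 38, 27, 62, 15, 80]
dequeue(): queue = [57, 38, 27, 62, 15, 80]
dequeue(): queue = [38, 27, 62, 15, 80]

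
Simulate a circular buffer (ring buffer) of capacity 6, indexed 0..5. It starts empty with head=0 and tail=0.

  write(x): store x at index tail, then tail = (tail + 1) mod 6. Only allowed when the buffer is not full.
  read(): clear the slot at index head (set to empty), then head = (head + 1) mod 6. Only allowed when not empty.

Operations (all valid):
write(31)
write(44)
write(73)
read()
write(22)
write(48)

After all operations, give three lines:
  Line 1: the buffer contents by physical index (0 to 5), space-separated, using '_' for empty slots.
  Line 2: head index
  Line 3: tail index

Answer: _ 44 73 22 48 _
1
5

Derivation:
write(31): buf=[31 _ _ _ _ _], head=0, tail=1, size=1
write(44): buf=[31 44 _ _ _ _], head=0, tail=2, size=2
write(73): buf=[31 44 73 _ _ _], head=0, tail=3, size=3
read(): buf=[_ 44 73 _ _ _], head=1, tail=3, size=2
write(22): buf=[_ 44 73 22 _ _], head=1, tail=4, size=3
write(48): buf=[_ 44 73 22 48 _], head=1, tail=5, size=4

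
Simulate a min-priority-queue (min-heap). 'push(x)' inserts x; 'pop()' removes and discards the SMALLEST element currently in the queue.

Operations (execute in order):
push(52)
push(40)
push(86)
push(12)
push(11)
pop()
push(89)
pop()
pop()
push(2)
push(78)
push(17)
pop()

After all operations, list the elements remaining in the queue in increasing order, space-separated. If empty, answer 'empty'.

Answer: 17 52 78 86 89

Derivation:
push(52): heap contents = [52]
push(40): heap contents = [40, 52]
push(86): heap contents = [40, 52, 86]
push(12): heap contents = [12, 40, 52, 86]
push(11): heap contents = [11, 12, 40, 52, 86]
pop() → 11: heap contents = [12, 40, 52, 86]
push(89): heap contents = [12, 40, 52, 86, 89]
pop() → 12: heap contents = [40, 52, 86, 89]
pop() → 40: heap contents = [52, 86, 89]
push(2): heap contents = [2, 52, 86, 89]
push(78): heap contents = [2, 52, 78, 86, 89]
push(17): heap contents = [2, 17, 52, 78, 86, 89]
pop() → 2: heap contents = [17, 52, 78, 86, 89]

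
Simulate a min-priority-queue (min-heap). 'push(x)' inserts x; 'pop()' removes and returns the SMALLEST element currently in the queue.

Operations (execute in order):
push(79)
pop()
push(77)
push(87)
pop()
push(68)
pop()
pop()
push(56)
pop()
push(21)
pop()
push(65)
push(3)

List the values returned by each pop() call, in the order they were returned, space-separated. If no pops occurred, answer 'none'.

Answer: 79 77 68 87 56 21

Derivation:
push(79): heap contents = [79]
pop() → 79: heap contents = []
push(77): heap contents = [77]
push(87): heap contents = [77, 87]
pop() → 77: heap contents = [87]
push(68): heap contents = [68, 87]
pop() → 68: heap contents = [87]
pop() → 87: heap contents = []
push(56): heap contents = [56]
pop() → 56: heap contents = []
push(21): heap contents = [21]
pop() → 21: heap contents = []
push(65): heap contents = [65]
push(3): heap contents = [3, 65]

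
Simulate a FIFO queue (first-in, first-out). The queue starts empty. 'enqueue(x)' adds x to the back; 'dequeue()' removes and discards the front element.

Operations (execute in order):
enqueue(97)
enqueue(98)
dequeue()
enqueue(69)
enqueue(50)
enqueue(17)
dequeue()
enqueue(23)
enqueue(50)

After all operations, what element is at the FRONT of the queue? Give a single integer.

Answer: 69

Derivation:
enqueue(97): queue = [97]
enqueue(98): queue = [97, 98]
dequeue(): queue = [98]
enqueue(69): queue = [98, 69]
enqueue(50): queue = [98, 69, 50]
enqueue(17): queue = [98, 69, 50, 17]
dequeue(): queue = [69, 50, 17]
enqueue(23): queue = [69, 50, 17, 23]
enqueue(50): queue = [69, 50, 17, 23, 50]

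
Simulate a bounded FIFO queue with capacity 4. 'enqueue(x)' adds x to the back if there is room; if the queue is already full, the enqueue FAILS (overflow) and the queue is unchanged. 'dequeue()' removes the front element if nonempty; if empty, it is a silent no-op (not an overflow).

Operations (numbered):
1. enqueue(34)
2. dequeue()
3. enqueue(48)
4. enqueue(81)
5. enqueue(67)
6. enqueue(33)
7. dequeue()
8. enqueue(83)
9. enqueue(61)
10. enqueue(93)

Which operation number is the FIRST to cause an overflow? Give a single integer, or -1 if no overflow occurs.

1. enqueue(34): size=1
2. dequeue(): size=0
3. enqueue(48): size=1
4. enqueue(81): size=2
5. enqueue(67): size=3
6. enqueue(33): size=4
7. dequeue(): size=3
8. enqueue(83): size=4
9. enqueue(61): size=4=cap → OVERFLOW (fail)
10. enqueue(93): size=4=cap → OVERFLOW (fail)

Answer: 9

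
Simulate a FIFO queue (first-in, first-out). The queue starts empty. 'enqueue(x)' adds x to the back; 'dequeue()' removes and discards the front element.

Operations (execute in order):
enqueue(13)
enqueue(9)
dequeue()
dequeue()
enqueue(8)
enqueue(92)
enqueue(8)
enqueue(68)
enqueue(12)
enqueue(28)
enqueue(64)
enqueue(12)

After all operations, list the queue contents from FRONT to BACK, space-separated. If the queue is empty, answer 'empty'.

Answer: 8 92 8 68 12 28 64 12

Derivation:
enqueue(13): [13]
enqueue(9): [13, 9]
dequeue(): [9]
dequeue(): []
enqueue(8): [8]
enqueue(92): [8, 92]
enqueue(8): [8, 92, 8]
enqueue(68): [8, 92, 8, 68]
enqueue(12): [8, 92, 8, 68, 12]
enqueue(28): [8, 92, 8, 68, 12, 28]
enqueue(64): [8, 92, 8, 68, 12, 28, 64]
enqueue(12): [8, 92, 8, 68, 12, 28, 64, 12]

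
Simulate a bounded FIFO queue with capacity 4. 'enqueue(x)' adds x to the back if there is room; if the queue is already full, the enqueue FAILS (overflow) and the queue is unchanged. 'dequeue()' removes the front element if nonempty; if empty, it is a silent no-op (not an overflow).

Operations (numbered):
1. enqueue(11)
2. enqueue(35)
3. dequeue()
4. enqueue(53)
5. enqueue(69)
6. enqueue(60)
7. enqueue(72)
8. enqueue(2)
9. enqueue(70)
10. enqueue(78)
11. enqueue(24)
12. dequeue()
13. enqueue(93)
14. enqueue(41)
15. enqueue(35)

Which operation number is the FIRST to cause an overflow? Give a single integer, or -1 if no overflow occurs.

Answer: 7

Derivation:
1. enqueue(11): size=1
2. enqueue(35): size=2
3. dequeue(): size=1
4. enqueue(53): size=2
5. enqueue(69): size=3
6. enqueue(60): size=4
7. enqueue(72): size=4=cap → OVERFLOW (fail)
8. enqueue(2): size=4=cap → OVERFLOW (fail)
9. enqueue(70): size=4=cap → OVERFLOW (fail)
10. enqueue(78): size=4=cap → OVERFLOW (fail)
11. enqueue(24): size=4=cap → OVERFLOW (fail)
12. dequeue(): size=3
13. enqueue(93): size=4
14. enqueue(41): size=4=cap → OVERFLOW (fail)
15. enqueue(35): size=4=cap → OVERFLOW (fail)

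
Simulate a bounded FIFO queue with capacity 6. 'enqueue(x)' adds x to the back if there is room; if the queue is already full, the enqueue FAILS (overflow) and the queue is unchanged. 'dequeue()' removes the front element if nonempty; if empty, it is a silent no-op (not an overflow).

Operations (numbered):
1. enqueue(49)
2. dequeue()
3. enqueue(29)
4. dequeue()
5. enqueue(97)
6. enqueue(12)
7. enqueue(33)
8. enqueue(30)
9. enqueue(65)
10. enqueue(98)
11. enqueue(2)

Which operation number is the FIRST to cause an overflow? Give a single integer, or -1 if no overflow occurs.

1. enqueue(49): size=1
2. dequeue(): size=0
3. enqueue(29): size=1
4. dequeue(): size=0
5. enqueue(97): size=1
6. enqueue(12): size=2
7. enqueue(33): size=3
8. enqueue(30): size=4
9. enqueue(65): size=5
10. enqueue(98): size=6
11. enqueue(2): size=6=cap → OVERFLOW (fail)

Answer: 11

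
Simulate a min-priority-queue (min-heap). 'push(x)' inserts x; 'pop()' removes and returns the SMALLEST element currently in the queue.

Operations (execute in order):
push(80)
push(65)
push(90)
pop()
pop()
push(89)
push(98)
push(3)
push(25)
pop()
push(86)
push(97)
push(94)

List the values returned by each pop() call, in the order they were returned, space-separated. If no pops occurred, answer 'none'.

push(80): heap contents = [80]
push(65): heap contents = [65, 80]
push(90): heap contents = [65, 80, 90]
pop() → 65: heap contents = [80, 90]
pop() → 80: heap contents = [90]
push(89): heap contents = [89, 90]
push(98): heap contents = [89, 90, 98]
push(3): heap contents = [3, 89, 90, 98]
push(25): heap contents = [3, 25, 89, 90, 98]
pop() → 3: heap contents = [25, 89, 90, 98]
push(86): heap contents = [25, 86, 89, 90, 98]
push(97): heap contents = [25, 86, 89, 90, 97, 98]
push(94): heap contents = [25, 86, 89, 90, 94, 97, 98]

Answer: 65 80 3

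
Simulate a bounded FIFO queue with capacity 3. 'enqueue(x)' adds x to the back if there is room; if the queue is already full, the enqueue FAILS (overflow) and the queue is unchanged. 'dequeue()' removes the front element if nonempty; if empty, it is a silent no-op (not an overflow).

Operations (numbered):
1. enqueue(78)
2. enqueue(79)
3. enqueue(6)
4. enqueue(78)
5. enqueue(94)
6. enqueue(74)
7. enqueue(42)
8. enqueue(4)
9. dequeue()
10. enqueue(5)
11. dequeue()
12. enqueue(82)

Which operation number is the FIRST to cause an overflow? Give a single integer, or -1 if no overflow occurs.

Answer: 4

Derivation:
1. enqueue(78): size=1
2. enqueue(79): size=2
3. enqueue(6): size=3
4. enqueue(78): size=3=cap → OVERFLOW (fail)
5. enqueue(94): size=3=cap → OVERFLOW (fail)
6. enqueue(74): size=3=cap → OVERFLOW (fail)
7. enqueue(42): size=3=cap → OVERFLOW (fail)
8. enqueue(4): size=3=cap → OVERFLOW (fail)
9. dequeue(): size=2
10. enqueue(5): size=3
11. dequeue(): size=2
12. enqueue(82): size=3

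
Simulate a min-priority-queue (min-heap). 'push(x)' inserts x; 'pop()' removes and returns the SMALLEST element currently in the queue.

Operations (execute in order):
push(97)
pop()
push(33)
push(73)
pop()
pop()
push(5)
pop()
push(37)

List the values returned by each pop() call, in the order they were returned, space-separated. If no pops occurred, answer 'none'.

push(97): heap contents = [97]
pop() → 97: heap contents = []
push(33): heap contents = [33]
push(73): heap contents = [33, 73]
pop() → 33: heap contents = [73]
pop() → 73: heap contents = []
push(5): heap contents = [5]
pop() → 5: heap contents = []
push(37): heap contents = [37]

Answer: 97 33 73 5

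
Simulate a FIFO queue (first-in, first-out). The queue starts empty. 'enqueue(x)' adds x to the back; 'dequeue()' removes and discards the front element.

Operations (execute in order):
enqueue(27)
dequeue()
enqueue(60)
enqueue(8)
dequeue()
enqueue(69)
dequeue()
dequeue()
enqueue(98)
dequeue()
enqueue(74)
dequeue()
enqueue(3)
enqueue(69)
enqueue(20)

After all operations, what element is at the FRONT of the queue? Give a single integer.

Answer: 3

Derivation:
enqueue(27): queue = [27]
dequeue(): queue = []
enqueue(60): queue = [60]
enqueue(8): queue = [60, 8]
dequeue(): queue = [8]
enqueue(69): queue = [8, 69]
dequeue(): queue = [69]
dequeue(): queue = []
enqueue(98): queue = [98]
dequeue(): queue = []
enqueue(74): queue = [74]
dequeue(): queue = []
enqueue(3): queue = [3]
enqueue(69): queue = [3, 69]
enqueue(20): queue = [3, 69, 20]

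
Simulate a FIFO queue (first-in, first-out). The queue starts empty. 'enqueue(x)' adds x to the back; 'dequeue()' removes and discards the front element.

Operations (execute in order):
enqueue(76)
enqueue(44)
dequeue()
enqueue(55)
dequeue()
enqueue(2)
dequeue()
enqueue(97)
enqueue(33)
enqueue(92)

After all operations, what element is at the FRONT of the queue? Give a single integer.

Answer: 2

Derivation:
enqueue(76): queue = [76]
enqueue(44): queue = [76, 44]
dequeue(): queue = [44]
enqueue(55): queue = [44, 55]
dequeue(): queue = [55]
enqueue(2): queue = [55, 2]
dequeue(): queue = [2]
enqueue(97): queue = [2, 97]
enqueue(33): queue = [2, 97, 33]
enqueue(92): queue = [2, 97, 33, 92]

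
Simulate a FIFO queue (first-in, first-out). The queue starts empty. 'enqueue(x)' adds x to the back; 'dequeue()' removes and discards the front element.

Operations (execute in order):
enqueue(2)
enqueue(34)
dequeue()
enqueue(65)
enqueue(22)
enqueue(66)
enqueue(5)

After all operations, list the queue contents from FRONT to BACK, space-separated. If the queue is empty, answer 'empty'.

Answer: 34 65 22 66 5

Derivation:
enqueue(2): [2]
enqueue(34): [2, 34]
dequeue(): [34]
enqueue(65): [34, 65]
enqueue(22): [34, 65, 22]
enqueue(66): [34, 65, 22, 66]
enqueue(5): [34, 65, 22, 66, 5]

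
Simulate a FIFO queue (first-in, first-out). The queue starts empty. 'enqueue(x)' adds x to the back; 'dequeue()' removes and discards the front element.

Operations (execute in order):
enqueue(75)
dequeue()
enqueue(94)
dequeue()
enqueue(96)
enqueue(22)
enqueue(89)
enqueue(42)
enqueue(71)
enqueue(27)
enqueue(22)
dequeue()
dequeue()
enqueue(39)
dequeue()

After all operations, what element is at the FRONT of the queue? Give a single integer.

enqueue(75): queue = [75]
dequeue(): queue = []
enqueue(94): queue = [94]
dequeue(): queue = []
enqueue(96): queue = [96]
enqueue(22): queue = [96, 22]
enqueue(89): queue = [96, 22, 89]
enqueue(42): queue = [96, 22, 89, 42]
enqueue(71): queue = [96, 22, 89, 42, 71]
enqueue(27): queue = [96, 22, 89, 42, 71, 27]
enqueue(22): queue = [96, 22, 89, 42, 71, 27, 22]
dequeue(): queue = [22, 89, 42, 71, 27, 22]
dequeue(): queue = [89, 42, 71, 27, 22]
enqueue(39): queue = [89, 42, 71, 27, 22, 39]
dequeue(): queue = [42, 71, 27, 22, 39]

Answer: 42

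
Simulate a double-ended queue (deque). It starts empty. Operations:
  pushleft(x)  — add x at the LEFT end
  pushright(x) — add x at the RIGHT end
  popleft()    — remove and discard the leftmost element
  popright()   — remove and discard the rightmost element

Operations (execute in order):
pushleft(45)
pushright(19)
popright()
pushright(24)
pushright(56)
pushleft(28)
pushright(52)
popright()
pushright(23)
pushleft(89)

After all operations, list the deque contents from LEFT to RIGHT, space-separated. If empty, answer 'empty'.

pushleft(45): [45]
pushright(19): [45, 19]
popright(): [45]
pushright(24): [45, 24]
pushright(56): [45, 24, 56]
pushleft(28): [28, 45, 24, 56]
pushright(52): [28, 45, 24, 56, 52]
popright(): [28, 45, 24, 56]
pushright(23): [28, 45, 24, 56, 23]
pushleft(89): [89, 28, 45, 24, 56, 23]

Answer: 89 28 45 24 56 23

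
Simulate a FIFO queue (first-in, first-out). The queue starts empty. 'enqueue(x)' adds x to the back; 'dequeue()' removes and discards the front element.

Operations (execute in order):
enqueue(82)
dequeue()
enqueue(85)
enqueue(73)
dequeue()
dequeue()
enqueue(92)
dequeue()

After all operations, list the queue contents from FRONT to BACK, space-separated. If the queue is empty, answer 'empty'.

enqueue(82): [82]
dequeue(): []
enqueue(85): [85]
enqueue(73): [85, 73]
dequeue(): [73]
dequeue(): []
enqueue(92): [92]
dequeue(): []

Answer: empty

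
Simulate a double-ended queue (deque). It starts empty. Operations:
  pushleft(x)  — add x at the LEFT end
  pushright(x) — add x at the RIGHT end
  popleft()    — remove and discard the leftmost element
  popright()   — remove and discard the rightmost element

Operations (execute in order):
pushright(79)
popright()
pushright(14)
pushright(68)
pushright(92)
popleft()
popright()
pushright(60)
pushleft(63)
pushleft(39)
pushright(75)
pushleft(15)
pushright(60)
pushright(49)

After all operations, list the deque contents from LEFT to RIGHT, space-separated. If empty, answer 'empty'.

Answer: 15 39 63 68 60 75 60 49

Derivation:
pushright(79): [79]
popright(): []
pushright(14): [14]
pushright(68): [14, 68]
pushright(92): [14, 68, 92]
popleft(): [68, 92]
popright(): [68]
pushright(60): [68, 60]
pushleft(63): [63, 68, 60]
pushleft(39): [39, 63, 68, 60]
pushright(75): [39, 63, 68, 60, 75]
pushleft(15): [15, 39, 63, 68, 60, 75]
pushright(60): [15, 39, 63, 68, 60, 75, 60]
pushright(49): [15, 39, 63, 68, 60, 75, 60, 49]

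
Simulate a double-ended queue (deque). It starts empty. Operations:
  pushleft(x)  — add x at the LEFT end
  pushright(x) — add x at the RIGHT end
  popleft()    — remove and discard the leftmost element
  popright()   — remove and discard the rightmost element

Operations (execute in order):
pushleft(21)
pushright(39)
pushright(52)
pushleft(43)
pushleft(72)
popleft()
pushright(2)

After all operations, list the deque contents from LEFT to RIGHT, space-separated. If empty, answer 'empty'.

pushleft(21): [21]
pushright(39): [21, 39]
pushright(52): [21, 39, 52]
pushleft(43): [43, 21, 39, 52]
pushleft(72): [72, 43, 21, 39, 52]
popleft(): [43, 21, 39, 52]
pushright(2): [43, 21, 39, 52, 2]

Answer: 43 21 39 52 2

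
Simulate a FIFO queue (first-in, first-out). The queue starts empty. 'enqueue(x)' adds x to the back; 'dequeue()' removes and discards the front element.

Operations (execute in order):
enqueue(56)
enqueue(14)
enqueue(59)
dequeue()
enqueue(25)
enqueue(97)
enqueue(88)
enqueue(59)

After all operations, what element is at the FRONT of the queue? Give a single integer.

Answer: 14

Derivation:
enqueue(56): queue = [56]
enqueue(14): queue = [56, 14]
enqueue(59): queue = [56, 14, 59]
dequeue(): queue = [14, 59]
enqueue(25): queue = [14, 59, 25]
enqueue(97): queue = [14, 59, 25, 97]
enqueue(88): queue = [14, 59, 25, 97, 88]
enqueue(59): queue = [14, 59, 25, 97, 88, 59]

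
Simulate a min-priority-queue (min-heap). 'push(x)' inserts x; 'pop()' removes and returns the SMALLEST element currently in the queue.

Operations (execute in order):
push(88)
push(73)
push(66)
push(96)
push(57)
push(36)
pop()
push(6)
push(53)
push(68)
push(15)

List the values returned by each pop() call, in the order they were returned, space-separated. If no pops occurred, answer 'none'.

push(88): heap contents = [88]
push(73): heap contents = [73, 88]
push(66): heap contents = [66, 73, 88]
push(96): heap contents = [66, 73, 88, 96]
push(57): heap contents = [57, 66, 73, 88, 96]
push(36): heap contents = [36, 57, 66, 73, 88, 96]
pop() → 36: heap contents = [57, 66, 73, 88, 96]
push(6): heap contents = [6, 57, 66, 73, 88, 96]
push(53): heap contents = [6, 53, 57, 66, 73, 88, 96]
push(68): heap contents = [6, 53, 57, 66, 68, 73, 88, 96]
push(15): heap contents = [6, 15, 53, 57, 66, 68, 73, 88, 96]

Answer: 36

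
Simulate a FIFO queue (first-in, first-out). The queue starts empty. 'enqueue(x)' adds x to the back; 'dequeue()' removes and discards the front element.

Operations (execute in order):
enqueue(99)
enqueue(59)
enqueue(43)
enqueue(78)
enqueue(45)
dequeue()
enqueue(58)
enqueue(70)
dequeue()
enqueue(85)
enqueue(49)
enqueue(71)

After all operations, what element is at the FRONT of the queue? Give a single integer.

Answer: 43

Derivation:
enqueue(99): queue = [99]
enqueue(59): queue = [99, 59]
enqueue(43): queue = [99, 59, 43]
enqueue(78): queue = [99, 59, 43, 78]
enqueue(45): queue = [99, 59, 43, 78, 45]
dequeue(): queue = [59, 43, 78, 45]
enqueue(58): queue = [59, 43, 78, 45, 58]
enqueue(70): queue = [59, 43, 78, 45, 58, 70]
dequeue(): queue = [43, 78, 45, 58, 70]
enqueue(85): queue = [43, 78, 45, 58, 70, 85]
enqueue(49): queue = [43, 78, 45, 58, 70, 85, 49]
enqueue(71): queue = [43, 78, 45, 58, 70, 85, 49, 71]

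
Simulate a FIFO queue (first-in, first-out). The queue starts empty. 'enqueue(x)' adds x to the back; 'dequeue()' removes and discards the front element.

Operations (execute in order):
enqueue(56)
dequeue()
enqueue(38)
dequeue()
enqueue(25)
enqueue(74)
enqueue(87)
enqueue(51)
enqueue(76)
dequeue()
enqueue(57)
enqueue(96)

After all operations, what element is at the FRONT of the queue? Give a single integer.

enqueue(56): queue = [56]
dequeue(): queue = []
enqueue(38): queue = [38]
dequeue(): queue = []
enqueue(25): queue = [25]
enqueue(74): queue = [25, 74]
enqueue(87): queue = [25, 74, 87]
enqueue(51): queue = [25, 74, 87, 51]
enqueue(76): queue = [25, 74, 87, 51, 76]
dequeue(): queue = [74, 87, 51, 76]
enqueue(57): queue = [74, 87, 51, 76, 57]
enqueue(96): queue = [74, 87, 51, 76, 57, 96]

Answer: 74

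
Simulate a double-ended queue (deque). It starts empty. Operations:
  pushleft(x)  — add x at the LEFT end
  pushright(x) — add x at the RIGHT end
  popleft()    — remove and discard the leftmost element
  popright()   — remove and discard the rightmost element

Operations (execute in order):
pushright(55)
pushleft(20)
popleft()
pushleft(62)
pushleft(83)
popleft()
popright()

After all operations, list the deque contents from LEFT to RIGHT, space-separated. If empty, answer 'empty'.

Answer: 62

Derivation:
pushright(55): [55]
pushleft(20): [20, 55]
popleft(): [55]
pushleft(62): [62, 55]
pushleft(83): [83, 62, 55]
popleft(): [62, 55]
popright(): [62]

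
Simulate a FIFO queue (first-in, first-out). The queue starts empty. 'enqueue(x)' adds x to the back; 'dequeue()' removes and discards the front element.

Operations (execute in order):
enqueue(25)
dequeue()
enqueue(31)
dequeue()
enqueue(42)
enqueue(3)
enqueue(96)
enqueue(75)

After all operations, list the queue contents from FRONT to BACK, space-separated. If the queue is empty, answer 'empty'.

enqueue(25): [25]
dequeue(): []
enqueue(31): [31]
dequeue(): []
enqueue(42): [42]
enqueue(3): [42, 3]
enqueue(96): [42, 3, 96]
enqueue(75): [42, 3, 96, 75]

Answer: 42 3 96 75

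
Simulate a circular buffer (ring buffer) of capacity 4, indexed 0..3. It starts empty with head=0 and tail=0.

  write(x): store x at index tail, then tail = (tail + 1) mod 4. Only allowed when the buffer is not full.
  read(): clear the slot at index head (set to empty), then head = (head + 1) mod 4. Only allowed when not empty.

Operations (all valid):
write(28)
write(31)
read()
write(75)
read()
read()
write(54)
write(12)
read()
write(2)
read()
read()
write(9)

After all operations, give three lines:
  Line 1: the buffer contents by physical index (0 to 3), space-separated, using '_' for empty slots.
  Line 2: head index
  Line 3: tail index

write(28): buf=[28 _ _ _], head=0, tail=1, size=1
write(31): buf=[28 31 _ _], head=0, tail=2, size=2
read(): buf=[_ 31 _ _], head=1, tail=2, size=1
write(75): buf=[_ 31 75 _], head=1, tail=3, size=2
read(): buf=[_ _ 75 _], head=2, tail=3, size=1
read(): buf=[_ _ _ _], head=3, tail=3, size=0
write(54): buf=[_ _ _ 54], head=3, tail=0, size=1
write(12): buf=[12 _ _ 54], head=3, tail=1, size=2
read(): buf=[12 _ _ _], head=0, tail=1, size=1
write(2): buf=[12 2 _ _], head=0, tail=2, size=2
read(): buf=[_ 2 _ _], head=1, tail=2, size=1
read(): buf=[_ _ _ _], head=2, tail=2, size=0
write(9): buf=[_ _ 9 _], head=2, tail=3, size=1

Answer: _ _ 9 _
2
3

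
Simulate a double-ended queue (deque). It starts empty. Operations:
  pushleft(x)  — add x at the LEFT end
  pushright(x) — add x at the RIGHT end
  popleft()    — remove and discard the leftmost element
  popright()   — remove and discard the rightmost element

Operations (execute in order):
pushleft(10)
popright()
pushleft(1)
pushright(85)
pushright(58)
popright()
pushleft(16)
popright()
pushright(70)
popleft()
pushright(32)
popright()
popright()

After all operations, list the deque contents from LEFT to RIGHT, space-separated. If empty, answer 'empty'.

Answer: 1

Derivation:
pushleft(10): [10]
popright(): []
pushleft(1): [1]
pushright(85): [1, 85]
pushright(58): [1, 85, 58]
popright(): [1, 85]
pushleft(16): [16, 1, 85]
popright(): [16, 1]
pushright(70): [16, 1, 70]
popleft(): [1, 70]
pushright(32): [1, 70, 32]
popright(): [1, 70]
popright(): [1]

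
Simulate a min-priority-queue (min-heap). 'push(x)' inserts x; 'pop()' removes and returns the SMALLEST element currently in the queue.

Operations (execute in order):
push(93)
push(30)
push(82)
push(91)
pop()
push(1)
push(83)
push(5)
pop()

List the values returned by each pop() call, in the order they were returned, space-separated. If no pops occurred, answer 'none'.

push(93): heap contents = [93]
push(30): heap contents = [30, 93]
push(82): heap contents = [30, 82, 93]
push(91): heap contents = [30, 82, 91, 93]
pop() → 30: heap contents = [82, 91, 93]
push(1): heap contents = [1, 82, 91, 93]
push(83): heap contents = [1, 82, 83, 91, 93]
push(5): heap contents = [1, 5, 82, 83, 91, 93]
pop() → 1: heap contents = [5, 82, 83, 91, 93]

Answer: 30 1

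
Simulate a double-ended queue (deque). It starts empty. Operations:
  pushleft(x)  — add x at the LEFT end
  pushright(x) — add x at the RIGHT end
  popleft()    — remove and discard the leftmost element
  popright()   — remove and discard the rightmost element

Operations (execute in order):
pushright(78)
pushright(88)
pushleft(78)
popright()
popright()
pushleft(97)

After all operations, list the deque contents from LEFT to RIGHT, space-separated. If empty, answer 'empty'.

Answer: 97 78

Derivation:
pushright(78): [78]
pushright(88): [78, 88]
pushleft(78): [78, 78, 88]
popright(): [78, 78]
popright(): [78]
pushleft(97): [97, 78]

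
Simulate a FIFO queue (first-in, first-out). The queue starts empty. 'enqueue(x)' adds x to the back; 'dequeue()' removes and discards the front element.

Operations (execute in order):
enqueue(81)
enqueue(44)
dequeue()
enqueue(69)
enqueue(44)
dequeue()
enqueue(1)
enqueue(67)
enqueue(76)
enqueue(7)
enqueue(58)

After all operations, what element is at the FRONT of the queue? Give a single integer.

enqueue(81): queue = [81]
enqueue(44): queue = [81, 44]
dequeue(): queue = [44]
enqueue(69): queue = [44, 69]
enqueue(44): queue = [44, 69, 44]
dequeue(): queue = [69, 44]
enqueue(1): queue = [69, 44, 1]
enqueue(67): queue = [69, 44, 1, 67]
enqueue(76): queue = [69, 44, 1, 67, 76]
enqueue(7): queue = [69, 44, 1, 67, 76, 7]
enqueue(58): queue = [69, 44, 1, 67, 76, 7, 58]

Answer: 69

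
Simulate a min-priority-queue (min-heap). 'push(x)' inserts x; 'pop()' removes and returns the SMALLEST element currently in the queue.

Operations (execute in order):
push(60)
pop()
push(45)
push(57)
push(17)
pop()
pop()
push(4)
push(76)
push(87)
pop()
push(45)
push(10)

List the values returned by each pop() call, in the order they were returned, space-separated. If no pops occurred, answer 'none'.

push(60): heap contents = [60]
pop() → 60: heap contents = []
push(45): heap contents = [45]
push(57): heap contents = [45, 57]
push(17): heap contents = [17, 45, 57]
pop() → 17: heap contents = [45, 57]
pop() → 45: heap contents = [57]
push(4): heap contents = [4, 57]
push(76): heap contents = [4, 57, 76]
push(87): heap contents = [4, 57, 76, 87]
pop() → 4: heap contents = [57, 76, 87]
push(45): heap contents = [45, 57, 76, 87]
push(10): heap contents = [10, 45, 57, 76, 87]

Answer: 60 17 45 4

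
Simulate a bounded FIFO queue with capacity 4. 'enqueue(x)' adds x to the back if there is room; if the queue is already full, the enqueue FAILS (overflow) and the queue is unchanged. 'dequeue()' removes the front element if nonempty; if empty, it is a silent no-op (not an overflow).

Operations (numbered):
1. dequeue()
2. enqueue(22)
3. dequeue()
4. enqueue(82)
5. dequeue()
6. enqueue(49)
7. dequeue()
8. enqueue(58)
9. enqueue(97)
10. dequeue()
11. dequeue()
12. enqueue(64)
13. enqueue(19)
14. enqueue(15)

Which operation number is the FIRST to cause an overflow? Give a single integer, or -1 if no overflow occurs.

Answer: -1

Derivation:
1. dequeue(): empty, no-op, size=0
2. enqueue(22): size=1
3. dequeue(): size=0
4. enqueue(82): size=1
5. dequeue(): size=0
6. enqueue(49): size=1
7. dequeue(): size=0
8. enqueue(58): size=1
9. enqueue(97): size=2
10. dequeue(): size=1
11. dequeue(): size=0
12. enqueue(64): size=1
13. enqueue(19): size=2
14. enqueue(15): size=3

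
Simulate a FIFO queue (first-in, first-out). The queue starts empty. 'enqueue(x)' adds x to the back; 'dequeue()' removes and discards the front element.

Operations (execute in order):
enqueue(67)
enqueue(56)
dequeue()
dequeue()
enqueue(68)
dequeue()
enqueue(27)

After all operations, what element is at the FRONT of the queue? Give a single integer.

enqueue(67): queue = [67]
enqueue(56): queue = [67, 56]
dequeue(): queue = [56]
dequeue(): queue = []
enqueue(68): queue = [68]
dequeue(): queue = []
enqueue(27): queue = [27]

Answer: 27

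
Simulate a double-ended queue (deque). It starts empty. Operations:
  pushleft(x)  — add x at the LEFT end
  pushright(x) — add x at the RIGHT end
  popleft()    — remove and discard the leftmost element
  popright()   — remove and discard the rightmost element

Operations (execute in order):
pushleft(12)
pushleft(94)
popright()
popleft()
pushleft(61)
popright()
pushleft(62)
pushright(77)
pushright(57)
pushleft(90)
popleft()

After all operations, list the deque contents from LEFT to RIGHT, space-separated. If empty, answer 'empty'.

Answer: 62 77 57

Derivation:
pushleft(12): [12]
pushleft(94): [94, 12]
popright(): [94]
popleft(): []
pushleft(61): [61]
popright(): []
pushleft(62): [62]
pushright(77): [62, 77]
pushright(57): [62, 77, 57]
pushleft(90): [90, 62, 77, 57]
popleft(): [62, 77, 57]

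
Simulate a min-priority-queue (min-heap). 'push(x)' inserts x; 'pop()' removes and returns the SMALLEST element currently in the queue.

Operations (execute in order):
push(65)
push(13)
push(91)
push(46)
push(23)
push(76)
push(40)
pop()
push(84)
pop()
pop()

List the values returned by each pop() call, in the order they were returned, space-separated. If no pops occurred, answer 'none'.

Answer: 13 23 40

Derivation:
push(65): heap contents = [65]
push(13): heap contents = [13, 65]
push(91): heap contents = [13, 65, 91]
push(46): heap contents = [13, 46, 65, 91]
push(23): heap contents = [13, 23, 46, 65, 91]
push(76): heap contents = [13, 23, 46, 65, 76, 91]
push(40): heap contents = [13, 23, 40, 46, 65, 76, 91]
pop() → 13: heap contents = [23, 40, 46, 65, 76, 91]
push(84): heap contents = [23, 40, 46, 65, 76, 84, 91]
pop() → 23: heap contents = [40, 46, 65, 76, 84, 91]
pop() → 40: heap contents = [46, 65, 76, 84, 91]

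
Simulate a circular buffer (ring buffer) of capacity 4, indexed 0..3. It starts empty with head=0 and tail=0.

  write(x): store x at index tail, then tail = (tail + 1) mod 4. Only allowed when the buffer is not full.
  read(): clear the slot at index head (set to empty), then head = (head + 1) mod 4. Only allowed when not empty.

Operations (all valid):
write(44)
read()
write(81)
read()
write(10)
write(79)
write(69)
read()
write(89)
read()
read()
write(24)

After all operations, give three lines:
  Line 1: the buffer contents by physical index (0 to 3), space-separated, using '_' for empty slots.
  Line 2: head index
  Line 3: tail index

Answer: _ 89 24 _
1
3

Derivation:
write(44): buf=[44 _ _ _], head=0, tail=1, size=1
read(): buf=[_ _ _ _], head=1, tail=1, size=0
write(81): buf=[_ 81 _ _], head=1, tail=2, size=1
read(): buf=[_ _ _ _], head=2, tail=2, size=0
write(10): buf=[_ _ 10 _], head=2, tail=3, size=1
write(79): buf=[_ _ 10 79], head=2, tail=0, size=2
write(69): buf=[69 _ 10 79], head=2, tail=1, size=3
read(): buf=[69 _ _ 79], head=3, tail=1, size=2
write(89): buf=[69 89 _ 79], head=3, tail=2, size=3
read(): buf=[69 89 _ _], head=0, tail=2, size=2
read(): buf=[_ 89 _ _], head=1, tail=2, size=1
write(24): buf=[_ 89 24 _], head=1, tail=3, size=2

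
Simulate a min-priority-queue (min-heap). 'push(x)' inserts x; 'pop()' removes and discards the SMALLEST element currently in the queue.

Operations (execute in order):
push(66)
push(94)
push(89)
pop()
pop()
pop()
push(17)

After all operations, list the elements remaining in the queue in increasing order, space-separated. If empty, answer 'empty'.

push(66): heap contents = [66]
push(94): heap contents = [66, 94]
push(89): heap contents = [66, 89, 94]
pop() → 66: heap contents = [89, 94]
pop() → 89: heap contents = [94]
pop() → 94: heap contents = []
push(17): heap contents = [17]

Answer: 17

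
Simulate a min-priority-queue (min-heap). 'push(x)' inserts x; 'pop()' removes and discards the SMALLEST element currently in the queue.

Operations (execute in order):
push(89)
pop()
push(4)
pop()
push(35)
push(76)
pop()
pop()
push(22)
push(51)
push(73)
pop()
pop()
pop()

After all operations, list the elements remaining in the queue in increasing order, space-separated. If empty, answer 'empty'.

push(89): heap contents = [89]
pop() → 89: heap contents = []
push(4): heap contents = [4]
pop() → 4: heap contents = []
push(35): heap contents = [35]
push(76): heap contents = [35, 76]
pop() → 35: heap contents = [76]
pop() → 76: heap contents = []
push(22): heap contents = [22]
push(51): heap contents = [22, 51]
push(73): heap contents = [22, 51, 73]
pop() → 22: heap contents = [51, 73]
pop() → 51: heap contents = [73]
pop() → 73: heap contents = []

Answer: empty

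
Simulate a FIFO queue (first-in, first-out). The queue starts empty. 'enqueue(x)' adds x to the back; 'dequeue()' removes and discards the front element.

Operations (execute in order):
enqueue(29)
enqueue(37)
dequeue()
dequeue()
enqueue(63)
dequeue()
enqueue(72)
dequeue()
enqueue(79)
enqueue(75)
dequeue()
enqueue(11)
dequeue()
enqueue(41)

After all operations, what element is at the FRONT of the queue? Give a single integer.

enqueue(29): queue = [29]
enqueue(37): queue = [29, 37]
dequeue(): queue = [37]
dequeue(): queue = []
enqueue(63): queue = [63]
dequeue(): queue = []
enqueue(72): queue = [72]
dequeue(): queue = []
enqueue(79): queue = [79]
enqueue(75): queue = [79, 75]
dequeue(): queue = [75]
enqueue(11): queue = [75, 11]
dequeue(): queue = [11]
enqueue(41): queue = [11, 41]

Answer: 11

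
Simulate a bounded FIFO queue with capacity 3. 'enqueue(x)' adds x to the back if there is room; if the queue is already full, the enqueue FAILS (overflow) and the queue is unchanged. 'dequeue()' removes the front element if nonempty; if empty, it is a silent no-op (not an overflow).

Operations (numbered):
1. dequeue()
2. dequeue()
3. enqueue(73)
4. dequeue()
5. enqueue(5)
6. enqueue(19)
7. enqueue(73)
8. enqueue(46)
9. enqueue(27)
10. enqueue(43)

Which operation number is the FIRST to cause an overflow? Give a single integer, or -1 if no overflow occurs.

Answer: 8

Derivation:
1. dequeue(): empty, no-op, size=0
2. dequeue(): empty, no-op, size=0
3. enqueue(73): size=1
4. dequeue(): size=0
5. enqueue(5): size=1
6. enqueue(19): size=2
7. enqueue(73): size=3
8. enqueue(46): size=3=cap → OVERFLOW (fail)
9. enqueue(27): size=3=cap → OVERFLOW (fail)
10. enqueue(43): size=3=cap → OVERFLOW (fail)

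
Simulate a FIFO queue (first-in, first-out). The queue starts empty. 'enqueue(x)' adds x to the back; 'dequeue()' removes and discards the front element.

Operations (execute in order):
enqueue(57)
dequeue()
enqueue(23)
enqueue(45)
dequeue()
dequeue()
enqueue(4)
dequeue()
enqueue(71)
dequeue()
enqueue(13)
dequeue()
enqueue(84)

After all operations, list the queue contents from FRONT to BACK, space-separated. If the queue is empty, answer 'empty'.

Answer: 84

Derivation:
enqueue(57): [57]
dequeue(): []
enqueue(23): [23]
enqueue(45): [23, 45]
dequeue(): [45]
dequeue(): []
enqueue(4): [4]
dequeue(): []
enqueue(71): [71]
dequeue(): []
enqueue(13): [13]
dequeue(): []
enqueue(84): [84]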